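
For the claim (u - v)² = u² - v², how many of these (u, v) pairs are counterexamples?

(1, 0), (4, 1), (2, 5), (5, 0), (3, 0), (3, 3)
2

Testing each pair:
(1, 0): LHS = 1, RHS = 1 → satisfies claim
(4, 1): LHS = 9, RHS = 15 → counterexample
(2, 5): LHS = 9, RHS = -21 → counterexample
(5, 0): LHS = 25, RHS = 25 → satisfies claim
(3, 0): LHS = 9, RHS = 9 → satisfies claim
(3, 3): LHS = 0, RHS = 0 → satisfies claim

That makes 2 counterexamples.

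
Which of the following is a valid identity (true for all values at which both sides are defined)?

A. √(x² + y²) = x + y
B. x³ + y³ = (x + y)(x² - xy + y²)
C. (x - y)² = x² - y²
A: fails at (3, 4) — LHS = 5, RHS = 7.
B: holds — e.g. at (1, 2), both sides equal 9.
C: fails at (4, 6) — LHS = 4, RHS = -20.

Answer: B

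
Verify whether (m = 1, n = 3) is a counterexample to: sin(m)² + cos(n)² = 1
Substituting m = 1, n = 3:
LHS = sin(1)² + cos(3)² ≈ 1.688
RHS = 1

Since LHS ≠ RHS, this pair disproves the claim.

Answer: Yes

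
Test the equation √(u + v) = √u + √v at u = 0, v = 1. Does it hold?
Substituting u = 0, v = 1:

LHS = √(0 + 1) = 1
RHS = √0 + √1 = 1

LHS = RHS, so the equation holds at this point.

Answer: Holds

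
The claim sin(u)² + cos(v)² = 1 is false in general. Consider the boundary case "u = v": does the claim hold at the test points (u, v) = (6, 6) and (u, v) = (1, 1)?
At (6, 6): LHS = sin(6)² + cos(6)² = 1, RHS = 1 → equal
At (1, 1): LHS = cos(1)² + sin(1)² = 1, RHS = 1 → equal

So the claim does hold at both of these boundary points, even though it is not an identity.

Answer: Yes, holds at both test points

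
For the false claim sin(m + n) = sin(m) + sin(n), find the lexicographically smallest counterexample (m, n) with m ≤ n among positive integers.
(m, n) = (1, 1)

Substituting (1, 1) into the claim:
LHS = sin(1 + 1) = sin(2) ≈ 0.9093
RHS = sin(1) + sin(1) = 2·sin(1) ≈ 1.683

Since LHS ≠ RHS, this pair disproves the claim, and no lexicographically smaller pair (m ≤ n, positive integers) does.

For instance (2, 5) is also a counterexample (LHS = sin(7) ≈ 0.657, RHS = sin(5) + sin(2) ≈ -0.04963), but it's lexicographically larger.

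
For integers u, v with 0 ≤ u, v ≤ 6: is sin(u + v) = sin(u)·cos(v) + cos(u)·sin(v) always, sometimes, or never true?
The identity holds for every pair in the range. For instance at (u, v) = (1, 1): both sides equal sin(2) ≈ 0.9093.

Answer: Always true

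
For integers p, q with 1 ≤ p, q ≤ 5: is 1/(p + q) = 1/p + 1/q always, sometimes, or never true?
Never true

The claim fails for every pair in the range. For instance at (p, q) = (1, 5): LHS = 1/6, RHS = 6/5.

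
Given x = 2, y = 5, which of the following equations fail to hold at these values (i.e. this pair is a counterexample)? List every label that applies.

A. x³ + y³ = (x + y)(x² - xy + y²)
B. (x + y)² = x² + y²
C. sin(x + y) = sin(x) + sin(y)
B, C

Evaluating each claim at the given values:
A. LHS = 133, RHS = 133 → holds here (LHS = RHS)
B. LHS = 49, RHS = 29 → fails here (LHS ≠ RHS)
C. LHS = sin(7) ≈ 0.657, RHS = sin(5) + sin(2) ≈ -0.04963 → fails here (LHS ≠ RHS)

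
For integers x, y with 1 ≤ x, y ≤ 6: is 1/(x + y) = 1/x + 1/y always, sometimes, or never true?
Never true

The claim fails for every pair in the range. For instance at (x, y) = (2, 2): LHS = 1/4, RHS = 1.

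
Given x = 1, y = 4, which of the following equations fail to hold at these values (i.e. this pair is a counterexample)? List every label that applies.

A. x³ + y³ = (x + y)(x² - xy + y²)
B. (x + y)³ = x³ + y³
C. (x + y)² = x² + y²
Evaluating each claim at the given values:
A. LHS = 65, RHS = 65 → holds here (LHS = RHS)
B. LHS = 125, RHS = 65 → fails here (LHS ≠ RHS)
C. LHS = 25, RHS = 17 → fails here (LHS ≠ RHS)

Answer: B, C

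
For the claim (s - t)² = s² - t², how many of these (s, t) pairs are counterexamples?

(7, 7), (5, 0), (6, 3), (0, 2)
2

Testing each pair:
(7, 7): LHS = 0, RHS = 0 → satisfies claim
(5, 0): LHS = 25, RHS = 25 → satisfies claim
(6, 3): LHS = 9, RHS = 27 → counterexample
(0, 2): LHS = 4, RHS = -4 → counterexample

That makes 2 counterexamples.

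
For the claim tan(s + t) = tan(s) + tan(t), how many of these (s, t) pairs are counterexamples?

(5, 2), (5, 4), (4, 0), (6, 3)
3

Testing each pair:
(5, 2): LHS = tan(7) ≈ 0.8714, RHS = tan(5) + tan(2) ≈ -5.566 → counterexample
(5, 4): LHS = tan(9) ≈ -0.4523, RHS = tan(5) + tan(4) ≈ -2.223 → counterexample
(4, 0): LHS = tan(4) ≈ 1.158, RHS = tan(4) ≈ 1.158 → satisfies claim
(6, 3): LHS = tan(9) ≈ -0.4523, RHS = tan(6) + tan(3) ≈ -0.4336 → counterexample

That makes 3 counterexamples.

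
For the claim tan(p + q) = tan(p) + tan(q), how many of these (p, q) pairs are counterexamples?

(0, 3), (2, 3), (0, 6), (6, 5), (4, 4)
3

Testing each pair:
(0, 3): LHS = tan(3) ≈ -0.1425, RHS = tan(3) ≈ -0.1425 → satisfies claim
(2, 3): LHS = tan(5) ≈ -3.381, RHS = tan(2) + tan(3) ≈ -2.328 → counterexample
(0, 6): LHS = tan(6) ≈ -0.291, RHS = tan(6) ≈ -0.291 → satisfies claim
(6, 5): LHS = tan(11) ≈ -226, RHS = tan(5) + tan(6) ≈ -3.672 → counterexample
(4, 4): LHS = tan(8) ≈ -6.8, RHS = 2·tan(4) ≈ 2.316 → counterexample

That makes 3 counterexamples.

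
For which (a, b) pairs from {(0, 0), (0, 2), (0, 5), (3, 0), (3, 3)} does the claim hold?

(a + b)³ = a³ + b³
(0, 0), (0, 2), (0, 5), (3, 0)

Testing each pair:
(0, 0): LHS = 0, RHS = 0 → holds
(0, 2): LHS = 8, RHS = 8 → holds
(0, 5): LHS = 125, RHS = 125 → holds
(3, 0): LHS = 27, RHS = 27 → holds
(3, 3): LHS = 216, RHS = 54 → fails

4 of 5 pairs satisfy the claim.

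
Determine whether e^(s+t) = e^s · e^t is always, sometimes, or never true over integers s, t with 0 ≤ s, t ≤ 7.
Always true

The identity holds for every pair in the range. For instance at (s, t) = (0, 3): both sides equal e^3 ≈ 20.09.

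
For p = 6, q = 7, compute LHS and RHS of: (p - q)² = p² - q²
LHS = (6 - 7)² = 1
RHS = 6² - 7² = -13

LHS ≠ RHS, so the equation does not hold here.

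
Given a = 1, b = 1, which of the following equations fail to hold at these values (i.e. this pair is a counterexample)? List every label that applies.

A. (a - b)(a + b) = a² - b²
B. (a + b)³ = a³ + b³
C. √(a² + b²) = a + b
Evaluating each claim at the given values:
A. LHS = 0, RHS = 0 → holds here (LHS = RHS)
B. LHS = 8, RHS = 2 → fails here (LHS ≠ RHS)
C. LHS = √(2) ≈ 1.414, RHS = 2 → fails here (LHS ≠ RHS)

Answer: B, C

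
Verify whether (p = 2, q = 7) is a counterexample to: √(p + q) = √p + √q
Yes

Substituting p = 2, q = 7:
LHS = √(2 + 7) = 3
RHS = √2 + √7 = √(2) + √(7) ≈ 4.06

Since LHS ≠ RHS, this pair disproves the claim.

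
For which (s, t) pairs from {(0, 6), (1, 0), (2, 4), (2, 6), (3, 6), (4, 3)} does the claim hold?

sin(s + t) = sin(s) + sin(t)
(0, 6), (1, 0)

Testing each pair:
(0, 6): LHS = sin(6) ≈ -0.2794, RHS = sin(6) ≈ -0.2794 → holds
(1, 0): LHS = sin(1) ≈ 0.8415, RHS = sin(1) ≈ 0.8415 → holds
(2, 4): LHS = sin(6) ≈ -0.2794, RHS = sin(4) + sin(2) ≈ 0.1525 → fails
(2, 6): LHS = sin(8) ≈ 0.9894, RHS = sin(6) + sin(2) ≈ 0.6299 → fails
(3, 6): LHS = sin(9) ≈ 0.4121, RHS = sin(6) + sin(3) ≈ -0.1383 → fails
(4, 3): LHS = sin(7) ≈ 0.657, RHS = sin(4) + sin(3) ≈ -0.6157 → fails

2 of 6 pairs satisfy the claim.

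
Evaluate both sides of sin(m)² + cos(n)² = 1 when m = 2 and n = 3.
LHS = sin(2)² + cos(3)² ≈ 1.807
RHS = 1

LHS ≠ RHS (they differ by about 0.8069), so the equation does not hold here.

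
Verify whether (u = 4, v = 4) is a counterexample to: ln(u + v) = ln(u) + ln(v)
Yes

Substituting u = 4, v = 4:
LHS = ln(4 + 4) = ln(8) ≈ 2.079
RHS = ln(4) + ln(4) = 2·ln(4) ≈ 2.773

Since LHS ≠ RHS, this pair disproves the claim.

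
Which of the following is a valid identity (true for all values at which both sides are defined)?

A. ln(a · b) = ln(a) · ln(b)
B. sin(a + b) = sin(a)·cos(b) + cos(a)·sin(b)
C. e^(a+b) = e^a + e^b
B

A: fails at (3, 3) — LHS = ln(9) ≈ 2.197, RHS = ln(3)² ≈ 1.207.
B: holds — e.g. at (1, 2), both sides equal sin(3) ≈ 0.1411.
C: fails at (6, 7) — LHS = e^13 ≈ 442413.4, RHS = e^6 + e^7 ≈ 1500.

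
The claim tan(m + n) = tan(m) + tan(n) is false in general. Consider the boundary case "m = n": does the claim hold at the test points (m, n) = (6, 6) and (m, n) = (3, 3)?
At (6, 6): LHS = tan(12) ≈ -0.6359 ≠ RHS = 2·tan(6) ≈ -0.582
At (3, 3): LHS = tan(6) ≈ -0.291 ≠ RHS = 2·tan(3) ≈ -0.2851

Answer: No, fails at both test points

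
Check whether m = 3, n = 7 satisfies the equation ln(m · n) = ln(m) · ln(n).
Fails

Substituting m = 3, n = 7:

LHS = ln(3 · 7) = ln(21) ≈ 3.045
RHS = ln(3) · ln(7) ≈ 2.138

LHS ≠ RHS, so the equation does not hold at this point.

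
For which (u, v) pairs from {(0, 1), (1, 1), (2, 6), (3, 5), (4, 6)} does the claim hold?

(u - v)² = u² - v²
(1, 1)

Testing each pair:
(0, 1): LHS = 1, RHS = -1 → fails
(1, 1): LHS = 0, RHS = 0 → holds
(2, 6): LHS = 16, RHS = -32 → fails
(3, 5): LHS = 4, RHS = -16 → fails
(4, 6): LHS = 4, RHS = -20 → fails

1 of 5 pairs satisfies the claim.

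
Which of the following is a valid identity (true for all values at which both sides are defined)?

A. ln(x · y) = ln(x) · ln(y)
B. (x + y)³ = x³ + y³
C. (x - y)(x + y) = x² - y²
A: fails at (1, 5) — LHS = ln(5) ≈ 1.609, RHS = 0.
B: fails at (2, 7) — LHS = 729, RHS = 351.
C: holds — e.g. at (1, 5), both sides equal -24.

Answer: C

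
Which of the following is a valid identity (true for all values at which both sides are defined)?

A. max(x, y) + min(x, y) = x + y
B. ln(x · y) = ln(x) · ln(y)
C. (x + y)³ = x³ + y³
A

A: holds — e.g. at (1, 3), both sides equal 4.
B: fails at (1, 4) — LHS = ln(4) ≈ 1.386, RHS = 0.
C: fails at (2, 2) — LHS = 64, RHS = 16.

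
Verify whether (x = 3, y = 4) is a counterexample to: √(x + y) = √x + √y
Yes

Substituting x = 3, y = 4:
LHS = √(3 + 4) = √(7) ≈ 2.646
RHS = √3 + √4 = √(3) + 2 ≈ 3.732

Since LHS ≠ RHS, this pair disproves the claim.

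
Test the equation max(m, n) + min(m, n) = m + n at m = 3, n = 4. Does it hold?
Substituting m = 3, n = 4:

LHS = max(3, 4) + min(3, 4) = 7
RHS = 3 + 4 = 7

LHS = RHS, so the equation holds at this point.

Answer: Holds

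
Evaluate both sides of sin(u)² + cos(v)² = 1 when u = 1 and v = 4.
LHS = sin(1)² + cos(4)² ≈ 1.135
RHS = 1

LHS ≠ RHS (they differ by about 0.1353), so the equation does not hold here.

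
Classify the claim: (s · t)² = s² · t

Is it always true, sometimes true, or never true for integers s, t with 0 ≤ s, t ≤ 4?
Sometimes true

It holds at (s, t) = (1, 1) (both sides equal 1), but fails at (s, t) = (4, 2) (LHS = 64, RHS = 32).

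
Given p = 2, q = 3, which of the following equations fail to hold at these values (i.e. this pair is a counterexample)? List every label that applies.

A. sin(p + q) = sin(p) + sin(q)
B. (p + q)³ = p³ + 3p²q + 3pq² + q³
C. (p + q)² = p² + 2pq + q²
A

Evaluating each claim at the given values:
A. LHS = sin(5) ≈ -0.9589, RHS = sin(3) + sin(2) ≈ 1.05 → fails here (LHS ≠ RHS)
B. LHS = 125, RHS = 125 → holds here (LHS = RHS)
C. LHS = 25, RHS = 25 → holds here (LHS = RHS)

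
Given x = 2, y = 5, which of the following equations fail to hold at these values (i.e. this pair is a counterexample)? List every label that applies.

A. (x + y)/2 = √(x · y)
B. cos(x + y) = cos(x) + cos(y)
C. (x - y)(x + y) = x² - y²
Evaluating each claim at the given values:
A. LHS = 7/2, RHS = √(10) ≈ 3.162 → fails here (LHS ≠ RHS)
B. LHS = cos(7) ≈ 0.7539, RHS = cos(2) + cos(5) ≈ -0.1325 → fails here (LHS ≠ RHS)
C. LHS = -21, RHS = -21 → holds here (LHS = RHS)

Answer: A, B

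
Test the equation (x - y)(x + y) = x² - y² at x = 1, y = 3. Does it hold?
Holds

Substituting x = 1, y = 3:

LHS = (1 - 3)(1 + 3) = -8
RHS = 1² - 3² = -8

LHS = RHS, so the equation holds at this point.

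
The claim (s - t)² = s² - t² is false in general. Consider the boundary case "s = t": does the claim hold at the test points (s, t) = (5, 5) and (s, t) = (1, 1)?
Yes, holds at both test points

At (5, 5): LHS = 0, RHS = 0 → equal
At (1, 1): LHS = 0, RHS = 0 → equal

So the claim does hold at both of these boundary points, even though it is not an identity.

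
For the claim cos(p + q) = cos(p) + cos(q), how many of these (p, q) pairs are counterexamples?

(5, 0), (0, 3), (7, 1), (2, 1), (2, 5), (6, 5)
6

Testing each pair:
(5, 0): LHS = cos(5) ≈ 0.2837, RHS = cos(5) + 1 ≈ 1.284 → counterexample
(0, 3): LHS = cos(3) ≈ -0.99, RHS = cos(3) + 1 ≈ 0.01001 → counterexample
(7, 1): LHS = cos(8) ≈ -0.1455, RHS = cos(1) + cos(7) ≈ 1.294 → counterexample
(2, 1): LHS = cos(3) ≈ -0.99, RHS = cos(2) + cos(1) ≈ 0.1242 → counterexample
(2, 5): LHS = cos(7) ≈ 0.7539, RHS = cos(2) + cos(5) ≈ -0.1325 → counterexample
(6, 5): LHS = cos(11) ≈ 0.004426, RHS = cos(5) + cos(6) ≈ 1.244 → counterexample

That makes 6 counterexamples.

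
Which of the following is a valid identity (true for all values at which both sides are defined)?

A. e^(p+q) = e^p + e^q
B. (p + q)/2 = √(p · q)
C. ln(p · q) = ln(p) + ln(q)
A: fails at (3, 3) — LHS = e^6 ≈ 403.4, RHS = 2·e^3 ≈ 40.17.
B: fails at (2, 3) — LHS = 5/2, RHS = √(6) ≈ 2.449.
C: holds — e.g. at (1, 4), both sides equal ln(4) ≈ 1.386.

Answer: C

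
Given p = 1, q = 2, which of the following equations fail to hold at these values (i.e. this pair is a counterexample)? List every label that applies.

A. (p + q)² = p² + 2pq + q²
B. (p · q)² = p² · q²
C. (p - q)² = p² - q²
C

Evaluating each claim at the given values:
A. LHS = 9, RHS = 9 → holds here (LHS = RHS)
B. LHS = 4, RHS = 4 → holds here (LHS = RHS)
C. LHS = 1, RHS = -3 → fails here (LHS ≠ RHS)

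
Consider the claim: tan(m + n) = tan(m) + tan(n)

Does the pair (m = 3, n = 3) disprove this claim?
Substituting m = 3, n = 3:
LHS = tan(3 + 3) = tan(6) ≈ -0.291
RHS = tan(3) + tan(3) = 2·tan(3) ≈ -0.2851

Since LHS ≠ RHS, this pair disproves the claim.

Answer: Yes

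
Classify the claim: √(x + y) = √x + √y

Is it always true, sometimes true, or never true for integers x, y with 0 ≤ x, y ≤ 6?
Sometimes true

It holds at (x, y) = (3, 0) (both sides equal √(3) ≈ 1.732), but fails at (x, y) = (3, 5) (LHS = 2·√(2) ≈ 2.828, RHS = √(3) + √(5) ≈ 3.968).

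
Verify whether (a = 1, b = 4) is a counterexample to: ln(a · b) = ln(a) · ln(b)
Yes

Substituting a = 1, b = 4:
LHS = ln(1 · 4) = ln(4) ≈ 1.386
RHS = ln(1) · ln(4) = 0

Since LHS ≠ RHS, this pair disproves the claim.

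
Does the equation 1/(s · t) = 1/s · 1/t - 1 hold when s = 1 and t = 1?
Substituting s = 1, t = 1:

LHS = 1/(1 · 1) = 1
RHS = 1/1 · 1/1 - 1 = 0

LHS ≠ RHS, so the equation does not hold at this point.

Answer: Fails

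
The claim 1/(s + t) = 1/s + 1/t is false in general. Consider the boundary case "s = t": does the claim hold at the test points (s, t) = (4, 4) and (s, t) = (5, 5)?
At (4, 4): LHS = 1/8 ≠ RHS = 1/2
At (5, 5): LHS = 1/10 ≠ RHS = 2/5

Answer: No, fails at both test points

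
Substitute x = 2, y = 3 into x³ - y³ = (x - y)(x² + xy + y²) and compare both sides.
LHS = 2³ - 3³ = -19
RHS = (2 - 3)(2² + 2·3 + 3²) = -19

LHS = RHS: the two sides agree.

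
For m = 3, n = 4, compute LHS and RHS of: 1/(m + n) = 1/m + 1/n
LHS = 1/(3 + 4) = 1/7
RHS = 1/3 + 1/4 = 7/12

LHS ≠ RHS, so the equation does not hold here.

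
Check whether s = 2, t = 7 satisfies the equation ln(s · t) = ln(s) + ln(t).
Holds

Substituting s = 2, t = 7:

LHS = ln(2 · 7) = ln(14) ≈ 2.639
RHS = ln(2) + ln(7) ≈ 2.639

LHS = RHS, so the equation holds at this point.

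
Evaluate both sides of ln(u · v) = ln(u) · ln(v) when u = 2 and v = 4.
LHS = ln(2 · 4) = ln(8) ≈ 2.079
RHS = ln(2) · ln(4) ≈ 0.9609

LHS ≠ RHS (they differ by about 1.119), so the equation does not hold here.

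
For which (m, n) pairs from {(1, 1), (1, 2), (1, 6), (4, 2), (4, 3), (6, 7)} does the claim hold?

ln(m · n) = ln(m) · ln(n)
(1, 1)

Testing each pair:
(1, 1): LHS = 0, RHS = 0 → holds
(1, 2): LHS = ln(2) ≈ 0.6931, RHS = 0 → fails
(1, 6): LHS = ln(6) ≈ 1.792, RHS = 0 → fails
(4, 2): LHS = ln(8) ≈ 2.079, RHS = ln(2)·ln(4) ≈ 0.9609 → fails
(4, 3): LHS = ln(12) ≈ 2.485, RHS = ln(3)·ln(4) ≈ 1.523 → fails
(6, 7): LHS = ln(42) ≈ 3.738, RHS = ln(6)·ln(7) ≈ 3.487 → fails

1 of 6 pairs satisfies the claim.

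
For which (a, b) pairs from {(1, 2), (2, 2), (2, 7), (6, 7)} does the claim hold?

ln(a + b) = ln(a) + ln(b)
Testing each pair:
(1, 2): LHS = ln(3) ≈ 1.099, RHS = ln(2) ≈ 0.6931 → fails
(2, 2): LHS = ln(4) ≈ 1.386, RHS = 2·ln(2) ≈ 1.386 → holds
(2, 7): LHS = ln(9) ≈ 2.197, RHS = ln(2) + ln(7) ≈ 2.639 → fails
(6, 7): LHS = ln(13) ≈ 2.565, RHS = ln(6) + ln(7) ≈ 3.738 → fails

1 of 4 pairs satisfies the claim.

Answer: (2, 2)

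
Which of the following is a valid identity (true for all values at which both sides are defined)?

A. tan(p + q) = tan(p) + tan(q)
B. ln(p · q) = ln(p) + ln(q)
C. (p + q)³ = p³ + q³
A: fails at (5, 5) — LHS = tan(10) ≈ 0.6484, RHS = 2·tan(5) ≈ -6.761.
B: holds — e.g. at (1, 2), both sides equal ln(2) ≈ 0.6931.
C: fails at (1, 4) — LHS = 125, RHS = 65.

Answer: B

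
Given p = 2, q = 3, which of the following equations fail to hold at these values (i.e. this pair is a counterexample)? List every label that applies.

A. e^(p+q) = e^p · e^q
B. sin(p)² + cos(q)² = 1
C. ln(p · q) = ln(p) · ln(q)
Evaluating each claim at the given values:
A. LHS = e^5 ≈ 148.4, RHS = e^5 ≈ 148.4 → holds here (LHS = RHS)
B. LHS = sin(2)² + cos(3)² ≈ 1.807, RHS = 1 → fails here (LHS ≠ RHS)
C. LHS = ln(6) ≈ 1.792, RHS = ln(2)·ln(3) ≈ 0.7615 → fails here (LHS ≠ RHS)

Answer: B, C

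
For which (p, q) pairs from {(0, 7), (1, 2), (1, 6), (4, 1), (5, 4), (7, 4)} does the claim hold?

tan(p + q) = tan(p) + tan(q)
(0, 7)

Testing each pair:
(0, 7): LHS = tan(7) ≈ 0.8714, RHS = tan(7) ≈ 0.8714 → holds
(1, 2): LHS = tan(3) ≈ -0.1425, RHS = tan(2) + tan(1) ≈ -0.6276 → fails
(1, 6): LHS = tan(7) ≈ 0.8714, RHS = tan(6) + tan(1) ≈ 1.266 → fails
(4, 1): LHS = tan(5) ≈ -3.381, RHS = tan(4) + tan(1) ≈ 2.715 → fails
(5, 4): LHS = tan(9) ≈ -0.4523, RHS = tan(5) + tan(4) ≈ -2.223 → fails
(7, 4): LHS = tan(11) ≈ -226, RHS = tan(7) + tan(4) ≈ 2.029 → fails

1 of 6 pairs satisfies the claim.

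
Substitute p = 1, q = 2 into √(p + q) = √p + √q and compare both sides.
LHS = √(1 + 2) = √(3) ≈ 1.732
RHS = √1 + √2 = 1 + √(2) ≈ 2.414

LHS ≠ RHS (they differ by about 0.6822), so the equation does not hold here.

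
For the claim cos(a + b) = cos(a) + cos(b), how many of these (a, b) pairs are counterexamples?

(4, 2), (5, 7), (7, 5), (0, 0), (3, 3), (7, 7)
Testing each pair:
(4, 2): LHS = cos(6) ≈ 0.9602, RHS = cos(4) + cos(2) ≈ -1.07 → counterexample
(5, 7): LHS = cos(12) ≈ 0.8439, RHS = cos(5) + cos(7) ≈ 1.038 → counterexample
(7, 5): LHS = cos(12) ≈ 0.8439, RHS = cos(5) + cos(7) ≈ 1.038 → counterexample
(0, 0): LHS = 1, RHS = 2 → counterexample
(3, 3): LHS = cos(6) ≈ 0.9602, RHS = 2·cos(3) ≈ -1.98 → counterexample
(7, 7): LHS = cos(14) ≈ 0.1367, RHS = 2·cos(7) ≈ 1.508 → counterexample

That makes 6 counterexamples.

Answer: 6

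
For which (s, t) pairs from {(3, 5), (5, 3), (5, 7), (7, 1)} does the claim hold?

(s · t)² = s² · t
Testing each pair:
(3, 5): LHS = 225, RHS = 45 → fails
(5, 3): LHS = 225, RHS = 75 → fails
(5, 7): LHS = 1225, RHS = 175 → fails
(7, 1): LHS = 49, RHS = 49 → holds

1 of 4 pairs satisfies the claim.

Answer: (7, 1)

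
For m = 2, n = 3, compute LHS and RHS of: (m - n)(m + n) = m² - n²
LHS = (2 - 3)(2 + 3) = -5
RHS = 2² - 3² = -5

LHS = RHS: the two sides agree.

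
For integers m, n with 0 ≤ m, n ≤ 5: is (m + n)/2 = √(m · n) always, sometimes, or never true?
It holds at (m, n) = (1, 1) (both sides equal 1), but fails at (m, n) = (4, 5) (LHS = 9/2, RHS = 2·√(5) ≈ 4.472).

Answer: Sometimes true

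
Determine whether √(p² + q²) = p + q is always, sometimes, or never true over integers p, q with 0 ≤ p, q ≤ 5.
Sometimes true

It holds at (p, q) = (0, 4) (both sides equal 4), but fails at (p, q) = (3, 3) (LHS = 3·√(2) ≈ 4.243, RHS = 6).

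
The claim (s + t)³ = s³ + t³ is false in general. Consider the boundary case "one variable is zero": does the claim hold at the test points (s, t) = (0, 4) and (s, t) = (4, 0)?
Yes, holds at both test points

At (0, 4): LHS = 64, RHS = 64 → equal
At (4, 0): LHS = 64, RHS = 64 → equal

So the claim does hold at both of these boundary points, even though it is not an identity.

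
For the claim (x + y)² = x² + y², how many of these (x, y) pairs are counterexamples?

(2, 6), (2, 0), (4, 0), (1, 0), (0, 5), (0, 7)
Testing each pair:
(2, 6): LHS = 64, RHS = 40 → counterexample
(2, 0): LHS = 4, RHS = 4 → satisfies claim
(4, 0): LHS = 16, RHS = 16 → satisfies claim
(1, 0): LHS = 1, RHS = 1 → satisfies claim
(0, 5): LHS = 25, RHS = 25 → satisfies claim
(0, 7): LHS = 49, RHS = 49 → satisfies claim

That makes 1 counterexample.

Answer: 1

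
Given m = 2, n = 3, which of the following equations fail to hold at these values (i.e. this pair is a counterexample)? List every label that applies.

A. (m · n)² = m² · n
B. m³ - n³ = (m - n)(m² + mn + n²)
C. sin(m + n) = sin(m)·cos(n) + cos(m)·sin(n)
Evaluating each claim at the given values:
A. LHS = 36, RHS = 12 → fails here (LHS ≠ RHS)
B. LHS = -19, RHS = -19 → holds here (LHS = RHS)
C. LHS = sin(5) ≈ -0.9589, RHS = sin(2)·cos(3) + sin(3)·cos(2) ≈ -0.9589 → holds here (LHS = RHS)

Answer: A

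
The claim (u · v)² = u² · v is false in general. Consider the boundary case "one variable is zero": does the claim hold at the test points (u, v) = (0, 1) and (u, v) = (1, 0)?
At (0, 1): LHS = 0, RHS = 0 → equal
At (1, 0): LHS = 0, RHS = 0 → equal

So the claim does hold at both of these boundary points, even though it is not an identity.

Answer: Yes, holds at both test points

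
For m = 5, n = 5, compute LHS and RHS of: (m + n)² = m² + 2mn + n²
LHS = (5 + 5)² = 100
RHS = 5² + 2·5·5 + 5² = 100

LHS = RHS: the two sides agree.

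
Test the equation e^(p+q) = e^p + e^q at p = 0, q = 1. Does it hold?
Substituting p = 0, q = 1:

LHS = e^(0+1) = e ≈ 2.718
RHS = e^0 + e^1 = 1 + e ≈ 3.718

LHS ≠ RHS, so the equation does not hold at this point.

Answer: Fails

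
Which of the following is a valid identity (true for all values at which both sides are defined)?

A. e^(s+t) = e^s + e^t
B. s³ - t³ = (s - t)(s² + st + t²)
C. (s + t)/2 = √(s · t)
B

A: fails at (5, 8) — LHS = e^13 ≈ 442413.4, RHS = e^5 + e^8 ≈ 3129.
B: holds — e.g. at (0, 1), both sides equal -1.
C: fails at (2, 5) — LHS = 7/2, RHS = √(10) ≈ 3.162.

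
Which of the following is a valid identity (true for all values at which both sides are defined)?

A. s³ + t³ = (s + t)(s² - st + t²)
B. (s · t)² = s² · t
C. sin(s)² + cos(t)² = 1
A

A: holds — e.g. at (3, 7), both sides equal 370.
B: fails at (4, 5) — LHS = 400, RHS = 80.
C: fails at (1, 3) — LHS = sin(1)² + cos(3)² ≈ 1.688, RHS = 1.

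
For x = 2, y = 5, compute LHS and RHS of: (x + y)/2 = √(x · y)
LHS = (2 + 5)/2 = 7/2
RHS = √(2 · 5) = √(10) ≈ 3.162

LHS ≠ RHS (they differ by about 0.3377), so the equation does not hold here.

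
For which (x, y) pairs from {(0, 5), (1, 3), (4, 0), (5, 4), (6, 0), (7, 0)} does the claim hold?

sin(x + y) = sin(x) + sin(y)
(0, 5), (4, 0), (6, 0), (7, 0)

Testing each pair:
(0, 5): LHS = sin(5) ≈ -0.9589, RHS = sin(5) ≈ -0.9589 → holds
(1, 3): LHS = sin(4) ≈ -0.7568, RHS = sin(3) + sin(1) ≈ 0.9826 → fails
(4, 0): LHS = sin(4) ≈ -0.7568, RHS = sin(4) ≈ -0.7568 → holds
(5, 4): LHS = sin(9) ≈ 0.4121, RHS = sin(5) + sin(4) ≈ -1.716 → fails
(6, 0): LHS = sin(6) ≈ -0.2794, RHS = sin(6) ≈ -0.2794 → holds
(7, 0): LHS = sin(7) ≈ 0.657, RHS = sin(7) ≈ 0.657 → holds

4 of 6 pairs satisfy the claim.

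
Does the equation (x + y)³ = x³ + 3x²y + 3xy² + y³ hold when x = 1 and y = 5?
Holds

Substituting x = 1, y = 5:

LHS = (1 + 5)³ = 216
RHS = 1³ + 3·1²·5 + 3·1·5² + 5³ = 216

LHS = RHS, so the equation holds at this point.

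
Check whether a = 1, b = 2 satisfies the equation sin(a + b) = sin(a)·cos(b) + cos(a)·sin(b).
Substituting a = 1, b = 2:

LHS = sin(1 + 2) = sin(3) ≈ 0.1411
RHS = sin(1)·cos(2) + cos(1)·sin(2) = sin(1)·cos(2) + sin(2)·cos(1) ≈ 0.1411

LHS = RHS, so the equation holds at this point.

Answer: Holds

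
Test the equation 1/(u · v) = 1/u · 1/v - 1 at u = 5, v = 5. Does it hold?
Fails

Substituting u = 5, v = 5:

LHS = 1/(5 · 5) = 1/25
RHS = 1/5 · 1/5 - 1 = -24/25

LHS ≠ RHS, so the equation does not hold at this point.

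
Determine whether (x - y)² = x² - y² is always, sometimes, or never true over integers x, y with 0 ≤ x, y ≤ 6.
It holds at (x, y) = (5, 0) (both sides equal 25), but fails at (x, y) = (6, 1) (LHS = 25, RHS = 35).

Answer: Sometimes true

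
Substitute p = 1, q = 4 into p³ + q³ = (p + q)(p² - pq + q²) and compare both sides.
LHS = 1³ + 4³ = 65
RHS = (1 + 4)(1² - 1·4 + 4²) = 65

LHS = RHS: the two sides agree.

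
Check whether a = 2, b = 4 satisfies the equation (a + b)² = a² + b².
Fails

Substituting a = 2, b = 4:

LHS = (2 + 4)² = 36
RHS = 2² + 4² = 20

LHS ≠ RHS, so the equation does not hold at this point.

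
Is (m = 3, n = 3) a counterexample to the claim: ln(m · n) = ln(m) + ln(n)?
Substituting m = 3, n = 3:
LHS = ln(3 · 3) = ln(9) ≈ 2.197
RHS = ln(3) + ln(3) = 2·ln(3) ≈ 2.197

The sides agree, so this pair does not disprove the claim.

Answer: No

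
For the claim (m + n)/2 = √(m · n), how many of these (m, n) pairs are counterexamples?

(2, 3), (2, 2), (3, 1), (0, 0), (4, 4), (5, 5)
2

Testing each pair:
(2, 3): LHS = 5/2, RHS = √(6) ≈ 2.449 → counterexample
(2, 2): LHS = 2, RHS = 2 → satisfies claim
(3, 1): LHS = 2, RHS = √(3) ≈ 1.732 → counterexample
(0, 0): LHS = 0, RHS = 0 → satisfies claim
(4, 4): LHS = 4, RHS = 4 → satisfies claim
(5, 5): LHS = 5, RHS = 5 → satisfies claim

That makes 2 counterexamples.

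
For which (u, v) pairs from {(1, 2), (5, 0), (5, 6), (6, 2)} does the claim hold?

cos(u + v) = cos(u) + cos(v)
Testing each pair:
(1, 2): LHS = cos(3) ≈ -0.99, RHS = cos(2) + cos(1) ≈ 0.1242 → fails
(5, 0): LHS = cos(5) ≈ 0.2837, RHS = cos(5) + 1 ≈ 1.284 → fails
(5, 6): LHS = cos(11) ≈ 0.004426, RHS = cos(5) + cos(6) ≈ 1.244 → fails
(6, 2): LHS = cos(8) ≈ -0.1455, RHS = cos(2) + cos(6) ≈ 0.544 → fails

No pair satisfies the claim.

Answer: None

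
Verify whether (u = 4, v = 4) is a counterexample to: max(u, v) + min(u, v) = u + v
Substituting u = 4, v = 4:
LHS = max(4, 4) + min(4, 4) = 8
RHS = 4 + 4 = 8

The sides agree, so this pair does not disprove the claim.

Answer: No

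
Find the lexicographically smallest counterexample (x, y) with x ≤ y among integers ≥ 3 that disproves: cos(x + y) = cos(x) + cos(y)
Substituting (3, 3) into the claim:
LHS = cos(3 + 3) = cos(6) ≈ 0.9602
RHS = cos(3) + cos(3) = 2·cos(3) ≈ -1.98

Since LHS ≠ RHS, this pair disproves the claim, and no lexicographically smaller pair (x ≤ y, integers ≥ 3) does.

For instance (7, 10) is also a counterexample (LHS = cos(17) ≈ -0.2752, RHS = cos(10) + cos(7) ≈ -0.08517), but it's lexicographically larger.

Answer: (x, y) = (3, 3)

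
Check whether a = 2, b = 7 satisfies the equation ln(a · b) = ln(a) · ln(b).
Substituting a = 2, b = 7:

LHS = ln(2 · 7) = ln(14) ≈ 2.639
RHS = ln(2) · ln(7) ≈ 1.349

LHS ≠ RHS, so the equation does not hold at this point.

Answer: Fails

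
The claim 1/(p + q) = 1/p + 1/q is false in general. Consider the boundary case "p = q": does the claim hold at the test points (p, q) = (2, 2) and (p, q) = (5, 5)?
At (2, 2): LHS = 1/4 ≠ RHS = 1
At (5, 5): LHS = 1/10 ≠ RHS = 2/5

Answer: No, fails at both test points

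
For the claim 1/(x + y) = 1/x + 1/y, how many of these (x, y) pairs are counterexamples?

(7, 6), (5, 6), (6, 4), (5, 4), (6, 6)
5

Testing each pair:
(7, 6): LHS = 1/13, RHS = 13/42 → counterexample
(5, 6): LHS = 1/11, RHS = 11/30 → counterexample
(6, 4): LHS = 1/10, RHS = 5/12 → counterexample
(5, 4): LHS = 1/9, RHS = 9/20 → counterexample
(6, 6): LHS = 1/12, RHS = 1/3 → counterexample

That makes 5 counterexamples.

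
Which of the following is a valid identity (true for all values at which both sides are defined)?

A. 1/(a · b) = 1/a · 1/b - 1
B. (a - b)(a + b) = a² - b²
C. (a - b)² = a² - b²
A: fails at (2, 5) — LHS = 1/10, RHS = -9/10.
B: holds — e.g. at (3, 4), both sides equal -7.
C: fails at (3, 5) — LHS = 4, RHS = -16.

Answer: B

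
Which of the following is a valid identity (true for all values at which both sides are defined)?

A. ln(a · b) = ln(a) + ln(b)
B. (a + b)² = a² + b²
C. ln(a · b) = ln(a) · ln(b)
A: holds — e.g. at (2, 2), both sides equal ln(4) ≈ 1.386.
B: fails at (2, 4) — LHS = 36, RHS = 20.
C: fails at (2, 5) — LHS = ln(10) ≈ 2.303, RHS = ln(2)·ln(5) ≈ 1.116.

Answer: A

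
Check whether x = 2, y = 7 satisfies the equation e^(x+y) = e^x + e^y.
Fails

Substituting x = 2, y = 7:

LHS = e^(2+7) = e^9 ≈ 8103
RHS = e^2 + e^7 ≈ 1104

LHS ≠ RHS, so the equation does not hold at this point.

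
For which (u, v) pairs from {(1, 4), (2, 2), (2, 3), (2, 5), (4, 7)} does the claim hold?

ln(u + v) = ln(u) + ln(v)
Testing each pair:
(1, 4): LHS = ln(5) ≈ 1.609, RHS = ln(4) ≈ 1.386 → fails
(2, 2): LHS = ln(4) ≈ 1.386, RHS = 2·ln(2) ≈ 1.386 → holds
(2, 3): LHS = ln(5) ≈ 1.609, RHS = ln(2) + ln(3) ≈ 1.792 → fails
(2, 5): LHS = ln(7) ≈ 1.946, RHS = ln(2) + ln(5) ≈ 2.303 → fails
(4, 7): LHS = ln(11) ≈ 2.398, RHS = ln(4) + ln(7) ≈ 3.332 → fails

1 of 5 pairs satisfies the claim.

Answer: (2, 2)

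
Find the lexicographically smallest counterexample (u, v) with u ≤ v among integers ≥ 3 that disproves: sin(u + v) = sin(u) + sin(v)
Substituting (3, 3) into the claim:
LHS = sin(3 + 3) = sin(6) ≈ -0.2794
RHS = sin(3) + sin(3) = 2·sin(3) ≈ 0.2822

Since LHS ≠ RHS, this pair disproves the claim, and no lexicographically smaller pair (u ≤ v, integers ≥ 3) does.

For instance (5, 8) is also a counterexample (LHS = sin(13) ≈ 0.4202, RHS = sin(5) + sin(8) ≈ 0.03043), but it's lexicographically larger.

Answer: (u, v) = (3, 3)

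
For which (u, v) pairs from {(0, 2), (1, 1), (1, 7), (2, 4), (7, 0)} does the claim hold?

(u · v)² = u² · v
(0, 2), (1, 1), (7, 0)

Testing each pair:
(0, 2): LHS = 0, RHS = 0 → holds
(1, 1): LHS = 1, RHS = 1 → holds
(1, 7): LHS = 49, RHS = 7 → fails
(2, 4): LHS = 64, RHS = 16 → fails
(7, 0): LHS = 0, RHS = 0 → holds

3 of 5 pairs satisfy the claim.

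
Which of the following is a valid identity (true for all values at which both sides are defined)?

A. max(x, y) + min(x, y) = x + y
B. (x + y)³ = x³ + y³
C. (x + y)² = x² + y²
A

A: holds — e.g. at (4, 5), both sides equal 9.
B: fails at (1, 3) — LHS = 64, RHS = 28.
C: fails at (2, 5) — LHS = 49, RHS = 29.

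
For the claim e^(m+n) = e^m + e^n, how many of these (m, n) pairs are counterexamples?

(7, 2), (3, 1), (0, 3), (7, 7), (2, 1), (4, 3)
6

Testing each pair:
(7, 2): LHS = e^9 ≈ 8103, RHS = e^2 + e^7 ≈ 1104 → counterexample
(3, 1): LHS = e^4 ≈ 54.6, RHS = e + e^3 ≈ 22.8 → counterexample
(0, 3): LHS = e^3 ≈ 20.09, RHS = 1 + e^3 ≈ 21.09 → counterexample
(7, 7): LHS = e^14 ≈ 1202604.3, RHS = 2·e^7 ≈ 2193 → counterexample
(2, 1): LHS = e^3 ≈ 20.09, RHS = e + e^2 ≈ 10.11 → counterexample
(4, 3): LHS = e^7 ≈ 1097, RHS = e^3 + e^4 ≈ 74.68 → counterexample

That makes 6 counterexamples.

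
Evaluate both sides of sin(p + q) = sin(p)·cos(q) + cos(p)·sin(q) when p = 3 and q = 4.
LHS = sin(3 + 4) = sin(7) ≈ 0.657
RHS = sin(3)·cos(4) + cos(3)·sin(4) = sin(3)·cos(4) + sin(4)·cos(3) ≈ 0.657

LHS = RHS: the two sides agree.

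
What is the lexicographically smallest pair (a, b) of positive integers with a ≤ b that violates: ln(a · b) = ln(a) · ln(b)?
Substituting (1, 2) into the claim:
LHS = ln(1 · 2) = ln(2) ≈ 0.6931
RHS = ln(1) · ln(2) = 0

Since LHS ≠ RHS, this pair disproves the claim, and no lexicographically smaller pair (a ≤ b, positive integers) does.

For instance (1, 6) is also a counterexample (LHS = ln(6) ≈ 1.792, RHS = 0), but it's lexicographically larger.

Answer: (a, b) = (1, 2)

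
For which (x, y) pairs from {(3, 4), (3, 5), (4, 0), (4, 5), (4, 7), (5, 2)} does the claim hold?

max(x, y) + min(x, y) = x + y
All pairs

Testing each pair:
(3, 4): LHS = 7, RHS = 7 → holds
(3, 5): LHS = 8, RHS = 8 → holds
(4, 0): LHS = 4, RHS = 4 → holds
(4, 5): LHS = 9, RHS = 9 → holds
(4, 7): LHS = 11, RHS = 11 → holds
(5, 2): LHS = 7, RHS = 7 → holds

Every pair satisfies the claim.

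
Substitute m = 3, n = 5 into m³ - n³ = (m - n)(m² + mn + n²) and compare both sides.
LHS = 3³ - 5³ = -98
RHS = (3 - 5)(3² + 3·5 + 5²) = -98

LHS = RHS: the two sides agree.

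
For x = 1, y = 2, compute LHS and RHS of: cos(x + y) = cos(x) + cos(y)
LHS = cos(1 + 2) = cos(3) ≈ -0.99
RHS = cos(1) + cos(2) ≈ 0.1242

LHS ≠ RHS (they differ by about 1.114), so the equation does not hold here.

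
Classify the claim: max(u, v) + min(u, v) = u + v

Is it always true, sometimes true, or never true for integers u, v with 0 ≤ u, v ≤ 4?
Always true

The identity holds for every pair in the range. For instance at (u, v) = (0, 1): both sides equal 1.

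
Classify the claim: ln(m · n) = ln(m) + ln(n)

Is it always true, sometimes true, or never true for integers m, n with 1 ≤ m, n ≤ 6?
Always true

The identity holds for every pair in the range. For instance at (m, n) = (5, 5): both sides equal ln(25) ≈ 3.219.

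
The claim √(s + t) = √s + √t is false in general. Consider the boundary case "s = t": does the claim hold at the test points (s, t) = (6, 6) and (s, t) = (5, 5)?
No, fails at both test points

At (6, 6): LHS = 2·√(3) ≈ 3.464 ≠ RHS = 2·√(6) ≈ 4.899
At (5, 5): LHS = √(10) ≈ 3.162 ≠ RHS = 2·√(5) ≈ 4.472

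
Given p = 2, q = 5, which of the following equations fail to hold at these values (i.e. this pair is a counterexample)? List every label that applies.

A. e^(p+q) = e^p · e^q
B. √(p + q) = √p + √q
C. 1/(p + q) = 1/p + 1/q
Evaluating each claim at the given values:
A. LHS = e^7 ≈ 1097, RHS = e^7 ≈ 1097 → holds here (LHS = RHS)
B. LHS = √(7) ≈ 2.646, RHS = √(2) + √(5) ≈ 3.65 → fails here (LHS ≠ RHS)
C. LHS = 1/7, RHS = 7/10 → fails here (LHS ≠ RHS)

Answer: B, C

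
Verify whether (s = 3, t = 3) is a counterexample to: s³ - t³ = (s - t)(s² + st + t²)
No

Substituting s = 3, t = 3:
LHS = 3³ - 3³ = 0
RHS = (3 - 3)(3² + 3·3 + 3²) = 0

The sides agree, so this pair does not disprove the claim.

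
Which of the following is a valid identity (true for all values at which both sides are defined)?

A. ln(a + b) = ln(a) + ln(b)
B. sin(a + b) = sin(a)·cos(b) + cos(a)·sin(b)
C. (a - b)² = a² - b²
A: fails at (4, 4) — LHS = ln(8) ≈ 2.079, RHS = 2·ln(4) ≈ 2.773.
B: holds — e.g. at (2, 7), both sides equal sin(9) ≈ 0.4121.
C: fails at (3, 7) — LHS = 16, RHS = -40.

Answer: B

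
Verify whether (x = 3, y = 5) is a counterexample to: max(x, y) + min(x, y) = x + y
Substituting x = 3, y = 5:
LHS = max(3, 5) + min(3, 5) = 8
RHS = 3 + 5 = 8

The sides agree, so this pair does not disprove the claim.

Answer: No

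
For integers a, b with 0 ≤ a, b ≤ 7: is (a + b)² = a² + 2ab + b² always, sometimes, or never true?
The identity holds for every pair in the range. For instance at (a, b) = (4, 6): both sides equal 100.

Answer: Always true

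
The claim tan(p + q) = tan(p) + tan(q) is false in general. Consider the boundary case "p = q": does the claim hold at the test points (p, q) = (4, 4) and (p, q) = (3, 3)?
No, fails at both test points

At (4, 4): LHS = tan(8) ≈ -6.8 ≠ RHS = 2·tan(4) ≈ 2.316
At (3, 3): LHS = tan(6) ≈ -0.291 ≠ RHS = 2·tan(3) ≈ -0.2851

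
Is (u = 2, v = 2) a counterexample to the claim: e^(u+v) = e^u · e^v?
Substituting u = 2, v = 2:
LHS = e^(2+2) = e^4 ≈ 54.6
RHS = e^2 · e^2 = e^4 ≈ 54.6

The sides agree, so this pair does not disprove the claim.

Answer: No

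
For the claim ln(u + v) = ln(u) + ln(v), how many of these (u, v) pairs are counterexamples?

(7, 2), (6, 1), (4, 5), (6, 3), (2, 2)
Testing each pair:
(7, 2): LHS = ln(9) ≈ 2.197, RHS = ln(2) + ln(7) ≈ 2.639 → counterexample
(6, 1): LHS = ln(7) ≈ 1.946, RHS = ln(6) ≈ 1.792 → counterexample
(4, 5): LHS = ln(9) ≈ 2.197, RHS = ln(4) + ln(5) ≈ 2.996 → counterexample
(6, 3): LHS = ln(9) ≈ 2.197, RHS = ln(3) + ln(6) ≈ 2.89 → counterexample
(2, 2): LHS = ln(4) ≈ 1.386, RHS = 2·ln(2) ≈ 1.386 → satisfies claim

That makes 4 counterexamples.

Answer: 4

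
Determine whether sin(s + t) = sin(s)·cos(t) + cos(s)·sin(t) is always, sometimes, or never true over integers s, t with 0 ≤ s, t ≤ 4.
The identity holds for every pair in the range. For instance at (s, t) = (4, 3): both sides equal sin(7) ≈ 0.657.

Answer: Always true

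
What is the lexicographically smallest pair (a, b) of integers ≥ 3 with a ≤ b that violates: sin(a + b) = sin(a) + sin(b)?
(a, b) = (3, 3)

Substituting (3, 3) into the claim:
LHS = sin(3 + 3) = sin(6) ≈ -0.2794
RHS = sin(3) + sin(3) = 2·sin(3) ≈ 0.2822

Since LHS ≠ RHS, this pair disproves the claim, and no lexicographically smaller pair (a ≤ b, integers ≥ 3) does.

For instance (4, 5) is also a counterexample (LHS = sin(9) ≈ 0.4121, RHS = sin(5) + sin(4) ≈ -1.716), but it's lexicographically larger.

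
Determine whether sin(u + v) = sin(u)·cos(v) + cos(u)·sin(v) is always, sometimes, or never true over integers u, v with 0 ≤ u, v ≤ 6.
Always true

The identity holds for every pair in the range. For instance at (u, v) = (2, 2): both sides equal sin(4) ≈ -0.7568.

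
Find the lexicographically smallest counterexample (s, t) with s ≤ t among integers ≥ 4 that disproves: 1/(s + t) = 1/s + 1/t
(s, t) = (4, 4)

Substituting (4, 4) into the claim:
LHS = 1/(4 + 4) = 1/8
RHS = 1/4 + 1/4 = 1/2

Since LHS ≠ RHS, this pair disproves the claim, and no lexicographically smaller pair (s ≤ t, integers ≥ 4) does.

For instance (6, 7) is also a counterexample (LHS = 1/13, RHS = 13/42), but it's lexicographically larger.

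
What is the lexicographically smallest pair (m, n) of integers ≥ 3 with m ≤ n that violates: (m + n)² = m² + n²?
(m, n) = (3, 3)

Substituting (3, 3) into the claim:
LHS = (3 + 3)² = 36
RHS = 3² + 3² = 18

Since LHS ≠ RHS, this pair disproves the claim, and no lexicographically smaller pair (m ≤ n, integers ≥ 3) does.

For instance (4, 7) is also a counterexample (LHS = 121, RHS = 65), but it's lexicographically larger.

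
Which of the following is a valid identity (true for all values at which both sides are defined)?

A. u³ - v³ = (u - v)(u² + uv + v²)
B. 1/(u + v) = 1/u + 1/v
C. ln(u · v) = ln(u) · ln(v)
A: holds — e.g. at (5, 8), both sides equal -387.
B: fails at (6, 7) — LHS = 1/13, RHS = 13/42.
C: fails at (4, 5) — LHS = ln(20) ≈ 2.996, RHS = ln(4)·ln(5) ≈ 2.231.

Answer: A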